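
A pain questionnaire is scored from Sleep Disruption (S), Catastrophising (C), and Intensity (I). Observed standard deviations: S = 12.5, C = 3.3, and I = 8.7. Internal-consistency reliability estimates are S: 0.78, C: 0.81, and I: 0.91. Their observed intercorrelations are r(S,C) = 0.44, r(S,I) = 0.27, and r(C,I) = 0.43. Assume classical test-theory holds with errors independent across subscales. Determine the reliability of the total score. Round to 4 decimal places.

0.8807

Var(S+C+I) = 12.5² + 3.3² + 8.7² + 2·[12.5·3.3·0.44 + 12.5·8.7·0.27 + 3.3·8.7·0.43] = 242.83 + 119.716 = 362.546.
With uncorrelated errors the cross-covariances are all true-score covariance, so they carry over unchanged; only the diagonal terms shrink to ρᵢσᵢ².
True-score variance = [12.5²·0.78 + 3.3²·0.81 + 8.7²·0.91] + 119.716 = 199.574 + 119.716 = 319.289.
Reliability = 319.289 / 362.546 = 0.8807.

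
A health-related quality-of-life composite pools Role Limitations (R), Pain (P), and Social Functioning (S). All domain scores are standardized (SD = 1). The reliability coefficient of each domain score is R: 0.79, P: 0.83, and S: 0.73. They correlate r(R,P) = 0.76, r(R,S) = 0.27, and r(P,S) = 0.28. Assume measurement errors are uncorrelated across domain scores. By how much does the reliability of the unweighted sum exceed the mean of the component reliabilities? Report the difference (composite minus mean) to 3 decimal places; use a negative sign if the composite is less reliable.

0.101

Var(sum) = 3 + 2.62 = 5.62; true-score variance = 2.35 + 2.62 = 4.97; composite reliability = 0.8843.
Mean component reliability = 0.7833.
Difference = 0.8843 − 0.7833 = 0.101.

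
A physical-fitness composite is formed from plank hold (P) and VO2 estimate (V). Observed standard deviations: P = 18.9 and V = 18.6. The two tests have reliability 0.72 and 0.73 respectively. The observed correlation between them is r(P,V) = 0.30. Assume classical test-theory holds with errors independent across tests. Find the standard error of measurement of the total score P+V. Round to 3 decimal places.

Var(total) = 703.17 + 210.924 = 914.094.
True-score variance = 509.742 + 210.924 = 720.666, so reliability = 0.7884.
Error variance = 914.094 − 720.666 = 193.428; SEM = √193.428 = 13.908.

13.908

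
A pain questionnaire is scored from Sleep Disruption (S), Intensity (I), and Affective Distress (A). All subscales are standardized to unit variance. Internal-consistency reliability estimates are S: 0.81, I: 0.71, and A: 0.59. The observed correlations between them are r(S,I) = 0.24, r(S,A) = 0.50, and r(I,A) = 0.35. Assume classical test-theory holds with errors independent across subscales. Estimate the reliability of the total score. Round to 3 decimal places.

Var(S+I+A) = 3 + 2·[0.24 + 0.50 + 0.35] = 3 + 2.18 = 5.18.
Under uncorrelated errors the observed covariances equal the true-score covariances, so only the own-variance terms attenuate.
True-score variance = [0.81 + 0.71 + 0.59] + 2.18 = 2.11 + 2.18 = 4.29.
Reliability = 4.29 / 5.18 = 0.828.

0.828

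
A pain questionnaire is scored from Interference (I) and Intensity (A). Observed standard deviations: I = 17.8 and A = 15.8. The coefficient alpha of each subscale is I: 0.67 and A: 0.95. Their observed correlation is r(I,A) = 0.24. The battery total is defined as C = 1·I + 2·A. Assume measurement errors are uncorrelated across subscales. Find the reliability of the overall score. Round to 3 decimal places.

Var(C) = 17.8² + 2²·15.8² + 2·[2·17.8·15.8·0.24] = 1315.4 + 269.99 = 1585.39.
Under uncorrelated errors the observed covariances equal the true-score covariances, so only the own-variance terms attenuate.
True-score variance = [17.8²·0.67 + 2²·15.8²·0.95] + 269.99 = 1160.91 + 269.99 = 1430.91.
Reliability = 1430.91 / 1585.39 = 0.903.

0.903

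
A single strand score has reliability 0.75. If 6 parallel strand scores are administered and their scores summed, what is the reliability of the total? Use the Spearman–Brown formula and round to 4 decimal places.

0.9474

ρ_k = kρ / (1 + (k−1)ρ) = 6·0.75 / (1 + 5·0.75) = 4.500 / 4.750 = 0.9474.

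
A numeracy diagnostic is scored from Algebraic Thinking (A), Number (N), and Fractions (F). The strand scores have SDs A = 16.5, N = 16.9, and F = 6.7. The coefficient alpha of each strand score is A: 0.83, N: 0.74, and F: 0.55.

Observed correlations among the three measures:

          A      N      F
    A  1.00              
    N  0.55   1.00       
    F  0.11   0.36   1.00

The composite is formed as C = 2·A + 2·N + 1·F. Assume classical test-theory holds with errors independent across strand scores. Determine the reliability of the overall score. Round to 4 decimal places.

0.8648

Var(C) = 2²·16.5² + 2²·16.9² + 6.7² + 2·[4·16.5·16.9·0.55 + 2·16.5·6.7·0.11 + 2·16.9·6.7·0.36] = 2276.33 + 1438.63 = 3714.96.
Under uncorrelated errors the observed covariances equal the true-score covariances, so only the own-variance terms attenuate.
True-score variance = [2²·16.5²·0.83 + 2²·16.9²·0.74 + 6.7²·0.55] + 1438.63 = 1773.97 + 1438.63 = 3212.6.
Reliability = 3212.6 / 3714.96 = 0.8648.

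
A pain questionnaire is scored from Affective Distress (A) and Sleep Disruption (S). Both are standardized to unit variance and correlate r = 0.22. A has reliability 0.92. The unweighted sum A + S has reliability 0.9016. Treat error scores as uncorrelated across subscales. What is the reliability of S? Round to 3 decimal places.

0.840

Var(A+S) = 2 + 2·0.22 = 2.440.
True-score variance = ρ_A + ρ_S + 2·0.22, so 0.9016 = (0.92 + ρ_S + 0.44) / 2.440.
ρ_S = 0.9016·2.440 − 0.92 − 0.44 = 0.840.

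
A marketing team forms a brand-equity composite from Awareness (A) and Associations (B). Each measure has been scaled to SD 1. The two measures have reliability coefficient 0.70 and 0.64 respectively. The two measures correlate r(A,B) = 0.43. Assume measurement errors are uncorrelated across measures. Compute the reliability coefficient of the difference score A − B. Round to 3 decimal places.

0.421

Var(A−B) = 1 + 1 − 2·0.43 = 2 − 0.86 = 1.14.
With uncorrelated errors the cross-covariances are all true-score covariance, so they carry over unchanged; only the diagonal terms shrink to ρᵢσᵢ².
True-score variance = [0.70 + 0.64] − 0.86 = 1.34 − 0.86 = 0.48.
Reliability = 0.48 / 1.14 = 0.421.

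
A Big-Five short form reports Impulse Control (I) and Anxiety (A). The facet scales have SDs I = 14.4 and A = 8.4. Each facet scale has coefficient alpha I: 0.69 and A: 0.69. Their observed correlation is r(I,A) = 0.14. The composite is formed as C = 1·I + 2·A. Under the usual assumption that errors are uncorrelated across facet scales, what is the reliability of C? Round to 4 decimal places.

Var(C) = 14.4² + 2²·8.4² + 2·[2·14.4·8.4·0.14] = 489.6 + 67.7376 = 557.338.
With uncorrelated errors the cross-covariances are all true-score covariance, so they carry over unchanged; only the diagonal terms shrink to ρᵢσᵢ².
True-score variance = [14.4²·0.69 + 2²·8.4²·0.69] + 67.7376 = 337.824 + 67.7376 = 405.562.
Reliability = 405.562 / 557.338 = 0.7277.

0.7277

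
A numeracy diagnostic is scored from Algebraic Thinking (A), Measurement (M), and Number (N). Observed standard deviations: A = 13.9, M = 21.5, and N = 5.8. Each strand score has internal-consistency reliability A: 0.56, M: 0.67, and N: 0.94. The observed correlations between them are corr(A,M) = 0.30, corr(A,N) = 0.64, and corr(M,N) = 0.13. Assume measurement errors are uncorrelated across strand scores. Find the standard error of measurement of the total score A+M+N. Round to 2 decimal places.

Var(total) = 689.1 + 314.926 = 1004.03.
True-score variance = 449.527 + 314.926 = 764.452, so reliability = 0.7614.
Error variance = 1004.03 − 764.452 = 239.573; SEM = √239.573 = 15.48.

15.48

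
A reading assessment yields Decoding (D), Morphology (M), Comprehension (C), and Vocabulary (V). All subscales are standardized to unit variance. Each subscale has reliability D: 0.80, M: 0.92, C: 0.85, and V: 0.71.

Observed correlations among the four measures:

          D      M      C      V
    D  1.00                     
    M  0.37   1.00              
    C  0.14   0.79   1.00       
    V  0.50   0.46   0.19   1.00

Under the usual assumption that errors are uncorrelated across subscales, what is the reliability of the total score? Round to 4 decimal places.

Var(D+M+C+V) = 4 + 2·[0.37 + 0.14 + 0.50 + 0.79 + 0.46 + 0.19] = 4 + 4.9 = 8.9.
Under uncorrelated errors the observed covariances equal the true-score covariances, so only the own-variance terms attenuate.
True-score variance = [0.80 + 0.92 + 0.85 + 0.71] + 4.9 = 3.28 + 4.9 = 8.18.
Reliability = 8.18 / 8.9 = 0.9191.

0.9191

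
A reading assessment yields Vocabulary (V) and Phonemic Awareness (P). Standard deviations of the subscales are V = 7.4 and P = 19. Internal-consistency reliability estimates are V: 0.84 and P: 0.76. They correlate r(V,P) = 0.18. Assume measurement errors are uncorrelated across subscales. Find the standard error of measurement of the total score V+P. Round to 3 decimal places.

Var(total) = 415.76 + 50.616 = 466.376.
True-score variance = 320.358 + 50.616 = 370.974, so reliability = 0.7954.
Error variance = 466.376 − 370.974 = 95.4016; SEM = √95.4016 = 9.767.

9.767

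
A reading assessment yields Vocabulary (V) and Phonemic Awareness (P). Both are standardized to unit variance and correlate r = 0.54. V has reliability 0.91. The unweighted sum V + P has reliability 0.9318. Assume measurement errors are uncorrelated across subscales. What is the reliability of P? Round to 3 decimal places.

0.880

Var(V+P) = 2 + 2·0.54 = 3.080.
True-score variance = ρ_V + ρ_P + 2·0.54, so 0.9318 = (0.91 + ρ_P + 1.08) / 3.080.
ρ_P = 0.9318·3.080 − 0.91 − 1.08 = 0.880.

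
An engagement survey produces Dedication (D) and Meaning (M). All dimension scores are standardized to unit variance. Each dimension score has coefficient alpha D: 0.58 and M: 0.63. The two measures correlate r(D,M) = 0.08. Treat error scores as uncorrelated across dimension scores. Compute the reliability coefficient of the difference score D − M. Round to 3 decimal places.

Var(D−M) = 1 + 1 − 2·0.08 = 2 − 0.16 = 1.84.
Because errors are independent across components, Cov(Tᵢ,Tⱼ) = Cov(Xᵢ,Xⱼ); the off-diagonal part of the true-score variance is the same as above.
True-score variance = [0.58 + 0.63] − 0.16 = 1.21 − 0.16 = 1.05.
Reliability = 1.05 / 1.84 = 0.571.

0.571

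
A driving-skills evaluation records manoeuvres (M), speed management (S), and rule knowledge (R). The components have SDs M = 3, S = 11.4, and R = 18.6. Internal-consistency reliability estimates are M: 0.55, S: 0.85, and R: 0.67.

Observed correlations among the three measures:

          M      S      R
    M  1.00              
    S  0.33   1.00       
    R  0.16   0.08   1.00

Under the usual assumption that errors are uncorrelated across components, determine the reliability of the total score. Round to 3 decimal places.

0.754

Var(M+S+R) = 3² + 11.4² + 18.6² + 2·[3·11.4·0.33 + 3·18.6·0.16 + 11.4·18.6·0.08] = 484.92 + 74.3544 = 559.274.
Under uncorrelated errors the observed covariances equal the true-score covariances, so only the own-variance terms attenuate.
True-score variance = [3²·0.55 + 11.4²·0.85 + 18.6²·0.67] + 74.3544 = 347.209 + 74.3544 = 421.564.
Reliability = 421.564 / 559.274 = 0.754.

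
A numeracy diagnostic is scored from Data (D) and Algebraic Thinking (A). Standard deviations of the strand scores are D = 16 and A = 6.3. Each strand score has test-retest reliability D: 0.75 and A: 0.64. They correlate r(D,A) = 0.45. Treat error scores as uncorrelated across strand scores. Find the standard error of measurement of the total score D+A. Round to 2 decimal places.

8.85

Var(total) = 295.69 + 90.72 = 386.41.
True-score variance = 217.402 + 90.72 = 308.122, so reliability = 0.7974.
Error variance = 386.41 − 308.122 = 78.2884; SEM = √78.2884 = 8.85.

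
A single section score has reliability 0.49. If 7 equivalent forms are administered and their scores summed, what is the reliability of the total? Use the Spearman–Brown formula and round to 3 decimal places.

ρ_k = kρ / (1 + (k−1)ρ) = 7·0.49 / (1 + 6·0.49) = 3.430 / 3.940 = 0.871.

0.871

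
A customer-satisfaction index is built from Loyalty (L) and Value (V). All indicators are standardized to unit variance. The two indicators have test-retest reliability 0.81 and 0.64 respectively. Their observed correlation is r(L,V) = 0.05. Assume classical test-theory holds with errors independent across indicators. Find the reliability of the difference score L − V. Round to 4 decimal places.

0.7105

Var(L−V) = 1 + 1 − 2·0.05 = 2 − 0.1 = 1.9.
With uncorrelated errors the cross-covariances are all true-score covariance, so they carry over unchanged; only the diagonal terms shrink to ρᵢσᵢ².
True-score variance = [0.81 + 0.64] − 0.1 = 1.45 − 0.1 = 1.35.
Reliability = 1.35 / 1.9 = 0.7105.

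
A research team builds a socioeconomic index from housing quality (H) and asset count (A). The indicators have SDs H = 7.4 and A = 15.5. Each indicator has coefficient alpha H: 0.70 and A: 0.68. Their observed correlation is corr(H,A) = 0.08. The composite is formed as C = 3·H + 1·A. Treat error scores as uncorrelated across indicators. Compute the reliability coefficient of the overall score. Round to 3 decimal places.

0.715

Var(C) = 3²·7.4² + 15.5² + 2·[3·7.4·15.5·0.08] = 733.09 + 55.056 = 788.146.
Because errors are independent across components, Cov(Tᵢ,Tⱼ) = Cov(Xᵢ,Xⱼ); the off-diagonal part of the true-score variance is the same as above.
True-score variance = [3²·7.4²·0.70 + 15.5²·0.68] + 55.056 = 508.358 + 55.056 = 563.414.
Reliability = 563.414 / 788.146 = 0.715.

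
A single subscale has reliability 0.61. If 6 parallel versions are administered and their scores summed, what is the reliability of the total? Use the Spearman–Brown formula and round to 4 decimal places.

ρ_k = kρ / (1 + (k−1)ρ) = 6·0.61 / (1 + 5·0.61) = 3.660 / 4.050 = 0.9037.

0.9037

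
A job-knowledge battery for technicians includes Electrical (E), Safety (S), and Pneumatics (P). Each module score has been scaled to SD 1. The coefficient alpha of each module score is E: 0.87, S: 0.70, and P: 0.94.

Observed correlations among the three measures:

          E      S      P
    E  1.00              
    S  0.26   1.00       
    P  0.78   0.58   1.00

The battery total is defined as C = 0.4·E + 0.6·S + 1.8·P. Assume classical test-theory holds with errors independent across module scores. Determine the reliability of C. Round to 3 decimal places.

Var(C) = 0.4² + 0.6² + 1.8² + 2·[0.24·0.26 + 0.72·0.78 + 1.08·0.58] = 3.76 + 2.5008 = 6.2608.
With uncorrelated errors the cross-covariances are all true-score covariance, so they carry over unchanged; only the diagonal terms shrink to ρᵢσᵢ².
True-score variance = [0.4²·0.87 + 0.6²·0.70 + 1.8²·0.94] + 2.5008 = 3.4368 + 2.5008 = 5.9376.
Reliability = 5.9376 / 6.2608 = 0.948.

0.948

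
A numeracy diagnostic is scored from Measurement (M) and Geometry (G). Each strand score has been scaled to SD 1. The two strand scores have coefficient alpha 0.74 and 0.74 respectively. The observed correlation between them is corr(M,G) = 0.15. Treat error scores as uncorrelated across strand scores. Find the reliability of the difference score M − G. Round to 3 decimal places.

Var(M−G) = 1 + 1 − 2·0.15 = 2 − 0.3 = 1.7.
Because errors are independent across components, Cov(Tᵢ,Tⱼ) = Cov(Xᵢ,Xⱼ); the off-diagonal part of the true-score variance is the same as above.
True-score variance = [0.74 + 0.74] − 0.3 = 1.48 − 0.3 = 1.18.
Reliability = 1.18 / 1.7 = 0.694.

0.694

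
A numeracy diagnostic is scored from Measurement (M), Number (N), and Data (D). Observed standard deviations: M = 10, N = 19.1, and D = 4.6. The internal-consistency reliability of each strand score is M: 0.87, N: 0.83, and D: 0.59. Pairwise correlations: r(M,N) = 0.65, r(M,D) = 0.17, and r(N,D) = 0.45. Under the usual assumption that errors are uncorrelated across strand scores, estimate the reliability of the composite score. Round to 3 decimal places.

0.899

Var(M+N+D) = 10² + 19.1² + 4.6² + 2·[10·19.1·0.65 + 10·4.6·0.17 + 19.1·4.6·0.45] = 485.97 + 343.014 = 828.984.
Because errors are independent across components, Cov(Tᵢ,Tⱼ) = Cov(Xᵢ,Xⱼ); the off-diagonal part of the true-score variance is the same as above.
True-score variance = [10²·0.87 + 19.1²·0.83 + 4.6²·0.59] + 343.014 = 402.277 + 343.014 = 745.291.
Reliability = 745.291 / 828.984 = 0.899.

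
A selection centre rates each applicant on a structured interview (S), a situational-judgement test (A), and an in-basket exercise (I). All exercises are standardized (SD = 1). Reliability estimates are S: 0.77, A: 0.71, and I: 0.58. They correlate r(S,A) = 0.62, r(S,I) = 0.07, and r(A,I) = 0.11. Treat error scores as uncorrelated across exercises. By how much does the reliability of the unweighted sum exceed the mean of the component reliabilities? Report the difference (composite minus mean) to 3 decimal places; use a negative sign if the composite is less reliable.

0.109

Var(sum) = 3 + 1.6 = 4.6; true-score variance = 2.06 + 1.6 = 3.66; composite reliability = 0.7957.
Mean component reliability = 0.6867.
Difference = 0.7957 − 0.6867 = 0.109.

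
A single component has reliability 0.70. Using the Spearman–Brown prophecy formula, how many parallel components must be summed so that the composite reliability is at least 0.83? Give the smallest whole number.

3

k ≥ ρ*(1−ρ₁)/(ρ₁(1−ρ*)) = 0.83·0.30 / (0.70·0.17) = 2.092.
Smallest integer k = 3.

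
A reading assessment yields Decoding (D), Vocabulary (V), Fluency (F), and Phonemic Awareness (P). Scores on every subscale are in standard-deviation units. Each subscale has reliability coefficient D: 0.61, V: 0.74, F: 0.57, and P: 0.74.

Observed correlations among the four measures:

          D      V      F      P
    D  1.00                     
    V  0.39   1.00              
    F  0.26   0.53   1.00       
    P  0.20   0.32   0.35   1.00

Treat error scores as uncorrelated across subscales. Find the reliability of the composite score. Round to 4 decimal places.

0.8346

Var(D+V+F+P) = 4 + 2·[0.39 + 0.26 + 0.20 + 0.53 + 0.32 + 0.35] = 4 + 4.1 = 8.1.
Under uncorrelated errors the observed covariances equal the true-score covariances, so only the own-variance terms attenuate.
True-score variance = [0.61 + 0.74 + 0.57 + 0.74] + 4.1 = 2.66 + 4.1 = 6.76.
Reliability = 6.76 / 8.1 = 0.8346.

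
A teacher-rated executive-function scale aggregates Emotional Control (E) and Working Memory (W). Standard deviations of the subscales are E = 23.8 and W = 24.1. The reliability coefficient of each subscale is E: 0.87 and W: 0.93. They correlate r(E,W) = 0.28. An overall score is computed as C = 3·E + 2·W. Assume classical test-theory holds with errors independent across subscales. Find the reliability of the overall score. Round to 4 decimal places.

Var(C) = 3²·23.8² + 2²·24.1² + 2·[6·23.8·24.1·0.28] = 7421.2 + 1927.23 = 9348.43.
Because errors are independent across components, Cov(Tᵢ,Tⱼ) = Cov(Xᵢ,Xⱼ); the off-diagonal part of the true-score variance is the same as above.
True-score variance = [3²·23.8²·0.87 + 2²·24.1²·0.93] + 1927.23 = 6595.84 + 1927.23 = 8523.07.
Reliability = 8523.07 / 9348.43 = 0.9117.

0.9117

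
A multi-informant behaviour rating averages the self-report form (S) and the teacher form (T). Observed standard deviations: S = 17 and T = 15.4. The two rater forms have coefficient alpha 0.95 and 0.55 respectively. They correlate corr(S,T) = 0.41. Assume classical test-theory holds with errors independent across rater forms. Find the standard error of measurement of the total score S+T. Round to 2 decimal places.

11.01

Var(total) = 526.16 + 214.676 = 740.836.
True-score variance = 404.988 + 214.676 = 619.664, so reliability = 0.8364.
Error variance = 740.836 − 619.664 = 121.172; SEM = √121.172 = 11.01.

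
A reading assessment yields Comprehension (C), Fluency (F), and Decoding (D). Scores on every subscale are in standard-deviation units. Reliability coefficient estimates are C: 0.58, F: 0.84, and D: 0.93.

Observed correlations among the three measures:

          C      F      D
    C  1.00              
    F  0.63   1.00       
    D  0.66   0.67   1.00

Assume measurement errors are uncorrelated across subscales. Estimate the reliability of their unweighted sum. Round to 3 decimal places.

Var(C+F+D) = 3 + 2·[0.63 + 0.66 + 0.67] = 3 + 3.92 = 6.92.
With uncorrelated errors the cross-covariances are all true-score covariance, so they carry over unchanged; only the diagonal terms shrink to ρᵢσᵢ².
True-score variance = [0.58 + 0.84 + 0.93] + 3.92 = 2.35 + 3.92 = 6.27.
Reliability = 6.27 / 6.92 = 0.906.

0.906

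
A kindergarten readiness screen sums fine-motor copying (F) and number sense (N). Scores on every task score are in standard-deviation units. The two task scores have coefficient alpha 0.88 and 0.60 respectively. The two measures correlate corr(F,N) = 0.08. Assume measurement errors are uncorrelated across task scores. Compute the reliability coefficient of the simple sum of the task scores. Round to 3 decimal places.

0.759

Var(F+N) = 2 + 2·[0.08] = 2 + 0.16 = 2.16.
Because errors are independent across components, Cov(Tᵢ,Tⱼ) = Cov(Xᵢ,Xⱼ); the off-diagonal part of the true-score variance is the same as above.
True-score variance = [0.88 + 0.60] + 0.16 = 1.48 + 0.16 = 1.64.
Reliability = 1.64 / 2.16 = 0.759.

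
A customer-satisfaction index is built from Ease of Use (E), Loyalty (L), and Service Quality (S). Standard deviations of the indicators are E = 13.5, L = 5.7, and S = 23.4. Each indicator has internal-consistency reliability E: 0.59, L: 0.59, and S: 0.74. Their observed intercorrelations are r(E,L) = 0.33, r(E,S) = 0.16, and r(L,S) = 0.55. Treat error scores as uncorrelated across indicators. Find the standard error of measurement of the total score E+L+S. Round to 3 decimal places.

15.179

Var(total) = 762.3 + 298.593 = 1060.89.
True-score variance = 531.891 + 298.593 = 830.484, so reliability = 0.7828.
Error variance = 1060.89 − 830.484 = 230.409; SEM = √230.409 = 15.179.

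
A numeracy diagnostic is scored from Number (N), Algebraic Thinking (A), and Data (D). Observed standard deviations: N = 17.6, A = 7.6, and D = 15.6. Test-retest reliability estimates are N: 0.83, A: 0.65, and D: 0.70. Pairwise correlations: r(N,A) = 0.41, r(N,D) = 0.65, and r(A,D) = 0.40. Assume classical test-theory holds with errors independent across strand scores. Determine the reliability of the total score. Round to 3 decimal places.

Var(N+A+D) = 17.6² + 7.6² + 15.6² + 2·[17.6·7.6·0.41 + 17.6·15.6·0.65 + 7.6·15.6·0.40] = 610.88 + 561.459 = 1172.34.
Because errors are independent across components, Cov(Tᵢ,Tⱼ) = Cov(Xᵢ,Xⱼ); the off-diagonal part of the true-score variance is the same as above.
True-score variance = [17.6²·0.83 + 7.6²·0.65 + 15.6²·0.70] + 561.459 = 464.997 + 561.459 = 1026.46.
Reliability = 1026.46 / 1172.34 = 0.876.

0.876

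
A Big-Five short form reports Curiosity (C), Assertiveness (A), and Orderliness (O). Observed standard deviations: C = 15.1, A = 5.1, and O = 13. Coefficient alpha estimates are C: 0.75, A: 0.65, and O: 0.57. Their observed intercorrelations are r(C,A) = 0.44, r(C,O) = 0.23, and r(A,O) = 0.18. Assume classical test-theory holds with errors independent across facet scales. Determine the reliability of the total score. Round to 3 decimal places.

Var(C+A+O) = 15.1² + 5.1² + 13² + 2·[15.1·5.1·0.44 + 15.1·13·0.23 + 5.1·13·0.18] = 423.02 + 181.935 = 604.955.
Because errors are independent across components, Cov(Tᵢ,Tⱼ) = Cov(Xᵢ,Xⱼ); the off-diagonal part of the true-score variance is the same as above.
True-score variance = [15.1²·0.75 + 5.1²·0.65 + 13²·0.57] + 181.935 = 284.244 + 181.935 = 466.179.
Reliability = 466.179 / 604.955 = 0.771.

0.771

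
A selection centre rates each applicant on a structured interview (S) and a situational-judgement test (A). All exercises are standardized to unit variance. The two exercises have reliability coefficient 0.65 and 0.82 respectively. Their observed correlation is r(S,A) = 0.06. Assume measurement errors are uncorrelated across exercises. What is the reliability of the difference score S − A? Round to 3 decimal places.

Var(S−A) = 1 + 1 − 2·0.06 = 2 − 0.12 = 1.88.
Under uncorrelated errors the observed covariances equal the true-score covariances, so only the own-variance terms attenuate.
True-score variance = [0.65 + 0.82] − 0.12 = 1.47 − 0.12 = 1.35.
Reliability = 1.35 / 1.88 = 0.718.

0.718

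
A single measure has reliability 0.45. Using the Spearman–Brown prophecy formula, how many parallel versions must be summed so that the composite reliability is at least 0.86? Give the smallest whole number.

k ≥ ρ*(1−ρ₁)/(ρ₁(1−ρ*)) = 0.86·0.55 / (0.45·0.14) = 7.508.
Smallest integer k = 8.

8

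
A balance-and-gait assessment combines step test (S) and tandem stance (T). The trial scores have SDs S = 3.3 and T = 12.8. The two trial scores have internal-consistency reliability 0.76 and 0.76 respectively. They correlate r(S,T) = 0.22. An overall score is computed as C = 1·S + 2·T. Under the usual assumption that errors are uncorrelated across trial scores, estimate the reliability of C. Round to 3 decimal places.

0.773

Var(C) = 3.3² + 2²·12.8² + 2·[2·3.3·12.8·0.22] = 666.25 + 37.1712 = 703.421.
With uncorrelated errors the cross-covariances are all true-score covariance, so they carry over unchanged; only the diagonal terms shrink to ρᵢσᵢ².
True-score variance = [3.3²·0.76 + 2²·12.8²·0.76] + 37.1712 = 506.35 + 37.1712 = 543.521.
Reliability = 543.521 / 703.421 = 0.773.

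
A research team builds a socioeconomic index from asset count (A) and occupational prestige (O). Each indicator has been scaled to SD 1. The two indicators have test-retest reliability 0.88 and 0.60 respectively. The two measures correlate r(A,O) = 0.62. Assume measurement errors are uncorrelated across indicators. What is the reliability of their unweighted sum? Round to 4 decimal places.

Var(A+O) = 2 + 2·[0.62] = 2 + 1.24 = 3.24.
Because errors are independent across components, Cov(Tᵢ,Tⱼ) = Cov(Xᵢ,Xⱼ); the off-diagonal part of the true-score variance is the same as above.
True-score variance = [0.88 + 0.60] + 1.24 = 1.48 + 1.24 = 2.72.
Reliability = 2.72 / 3.24 = 0.8395.

0.8395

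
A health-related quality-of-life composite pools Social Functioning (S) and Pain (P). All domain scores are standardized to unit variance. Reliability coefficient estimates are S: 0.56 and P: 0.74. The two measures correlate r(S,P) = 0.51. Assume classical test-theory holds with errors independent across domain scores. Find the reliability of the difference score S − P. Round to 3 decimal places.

Var(S−P) = 1 + 1 − 2·0.51 = 2 − 1.02 = 0.98.
Under uncorrelated errors the observed covariances equal the true-score covariances, so only the own-variance terms attenuate.
True-score variance = [0.56 + 0.74] − 1.02 = 1.3 − 1.02 = 0.28.
Reliability = 0.28 / 0.98 = 0.286.

0.286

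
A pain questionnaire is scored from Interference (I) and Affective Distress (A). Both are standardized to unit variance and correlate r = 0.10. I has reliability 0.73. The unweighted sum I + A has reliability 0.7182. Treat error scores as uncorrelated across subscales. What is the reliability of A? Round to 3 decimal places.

Var(I+A) = 2 + 2·0.10 = 2.200.
True-score variance = ρ_I + ρ_A + 2·0.10, so 0.7182 = (0.73 + ρ_A + 0.20) / 2.200.
ρ_A = 0.7182·2.200 − 0.73 − 0.20 = 0.650.

0.650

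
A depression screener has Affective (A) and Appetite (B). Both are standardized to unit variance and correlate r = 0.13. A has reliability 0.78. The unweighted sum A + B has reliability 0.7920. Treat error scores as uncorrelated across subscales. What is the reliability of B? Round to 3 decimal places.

Var(A+B) = 2 + 2·0.13 = 2.260.
True-score variance = ρ_A + ρ_B + 2·0.13, so 0.7920 = (0.78 + ρ_B + 0.26) / 2.260.
ρ_B = 0.7920·2.260 − 0.78 − 0.26 = 0.750.

0.750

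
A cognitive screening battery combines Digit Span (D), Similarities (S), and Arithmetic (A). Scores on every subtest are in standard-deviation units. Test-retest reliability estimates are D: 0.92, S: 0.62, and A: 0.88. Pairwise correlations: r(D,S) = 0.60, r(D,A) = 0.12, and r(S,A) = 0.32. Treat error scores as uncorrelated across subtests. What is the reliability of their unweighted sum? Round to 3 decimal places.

0.886

Var(D+S+A) = 3 + 2·[0.60 + 0.12 + 0.32] = 3 + 2.08 = 5.08.
Because errors are independent across components, Cov(Tᵢ,Tⱼ) = Cov(Xᵢ,Xⱼ); the off-diagonal part of the true-score variance is the same as above.
True-score variance = [0.92 + 0.62 + 0.88] + 2.08 = 2.42 + 2.08 = 4.5.
Reliability = 4.5 / 5.08 = 0.886.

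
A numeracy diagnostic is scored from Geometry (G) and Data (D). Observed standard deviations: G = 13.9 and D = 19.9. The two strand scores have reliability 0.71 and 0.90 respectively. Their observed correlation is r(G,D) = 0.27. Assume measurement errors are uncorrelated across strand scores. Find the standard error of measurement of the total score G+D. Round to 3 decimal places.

Var(total) = 589.22 + 149.369 = 738.589.
True-score variance = 493.588 + 149.369 = 642.957, so reliability = 0.8705.
Error variance = 738.589 − 642.957 = 95.6319; SEM = √95.6319 = 9.779.

9.779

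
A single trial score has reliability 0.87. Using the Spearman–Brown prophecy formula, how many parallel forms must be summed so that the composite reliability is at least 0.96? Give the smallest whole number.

4

k ≥ ρ*(1−ρ₁)/(ρ₁(1−ρ*)) = 0.96·0.13 / (0.87·0.04) = 3.586.
Smallest integer k = 4.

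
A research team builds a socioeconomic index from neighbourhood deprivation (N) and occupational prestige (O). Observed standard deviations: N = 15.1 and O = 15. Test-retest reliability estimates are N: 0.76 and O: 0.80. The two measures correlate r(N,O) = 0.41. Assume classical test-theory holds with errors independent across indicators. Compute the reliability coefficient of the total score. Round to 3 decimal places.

Var(N+O) = 15.1² + 15² + 2·[15.1·15·0.41] = 453.01 + 185.73 = 638.74.
Under uncorrelated errors the observed covariances equal the true-score covariances, so only the own-variance terms attenuate.
True-score variance = [15.1²·0.76 + 15²·0.80] + 185.73 = 353.288 + 185.73 = 539.018.
Reliability = 539.018 / 638.74 = 0.844.

0.844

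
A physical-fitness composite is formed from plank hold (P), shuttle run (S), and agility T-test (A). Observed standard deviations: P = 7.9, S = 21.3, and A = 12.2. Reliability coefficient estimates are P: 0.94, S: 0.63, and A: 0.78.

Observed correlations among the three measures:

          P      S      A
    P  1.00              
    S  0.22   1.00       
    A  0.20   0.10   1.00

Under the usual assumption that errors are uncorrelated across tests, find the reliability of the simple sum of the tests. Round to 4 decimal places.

Var(P+S+A) = 7.9² + 21.3² + 12.2² + 2·[7.9·21.3·0.22 + 7.9·12.2·0.20 + 21.3·12.2·0.10] = 664.94 + 164.563 = 829.503.
With uncorrelated errors the cross-covariances are all true-score covariance, so they carry over unchanged; only the diagonal terms shrink to ρᵢσᵢ².
True-score variance = [7.9²·0.94 + 21.3²·0.63 + 12.2²·0.78] + 164.563 = 460.585 + 164.563 = 625.148.
Reliability = 625.148 / 829.503 = 0.7536.

0.7536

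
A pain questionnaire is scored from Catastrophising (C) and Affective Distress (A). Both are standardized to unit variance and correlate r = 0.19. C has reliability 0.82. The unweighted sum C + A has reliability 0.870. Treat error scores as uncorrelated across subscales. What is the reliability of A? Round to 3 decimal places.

0.871

Var(C+A) = 2 + 2·0.19 = 2.380.
True-score variance = ρ_C + ρ_A + 2·0.19, so 0.870 = (0.82 + ρ_A + 0.38) / 2.380.
ρ_A = 0.870·2.380 − 0.82 − 0.38 = 0.871.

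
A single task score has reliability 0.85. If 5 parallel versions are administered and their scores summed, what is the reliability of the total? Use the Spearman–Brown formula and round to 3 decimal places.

ρ_k = kρ / (1 + (k−1)ρ) = 5·0.85 / (1 + 4·0.85) = 4.250 / 4.400 = 0.966.

0.966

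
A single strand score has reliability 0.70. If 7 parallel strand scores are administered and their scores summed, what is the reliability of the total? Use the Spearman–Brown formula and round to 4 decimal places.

ρ_k = kρ / (1 + (k−1)ρ) = 7·0.70 / (1 + 6·0.70) = 4.900 / 5.200 = 0.9423.

0.9423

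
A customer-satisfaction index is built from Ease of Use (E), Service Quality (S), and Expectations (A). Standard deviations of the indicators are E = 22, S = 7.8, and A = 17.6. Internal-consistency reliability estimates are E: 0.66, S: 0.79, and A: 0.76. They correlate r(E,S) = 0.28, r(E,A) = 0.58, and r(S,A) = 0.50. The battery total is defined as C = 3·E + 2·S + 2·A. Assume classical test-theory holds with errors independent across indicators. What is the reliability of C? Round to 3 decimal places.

0.811

Var(C) = 3²·22² + 2²·7.8² + 2²·17.6² + 2·[6·22·7.8·0.28 + 6·22·17.6·0.58 + 4·7.8·17.6·0.50] = 5838.4 + 3820.61 = 9659.01.
With uncorrelated errors the cross-covariances are all true-score covariance, so they carry over unchanged; only the diagonal terms shrink to ρᵢσᵢ².
True-score variance = [3²·22²·0.66 + 2²·7.8²·0.79 + 2²·17.6²·0.76] + 3820.61 = 4008.88 + 3820.61 = 7829.49.
Reliability = 7829.49 / 9659.01 = 0.811.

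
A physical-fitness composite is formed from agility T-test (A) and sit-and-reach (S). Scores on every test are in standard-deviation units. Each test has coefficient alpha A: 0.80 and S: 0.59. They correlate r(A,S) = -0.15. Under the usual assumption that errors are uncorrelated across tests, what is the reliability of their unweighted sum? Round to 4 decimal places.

0.6412

Var(A+S) = 2 + 2·[(-0.15)] = 2 − 0.3 = 1.7.
Under uncorrelated errors the observed covariances equal the true-score covariances, so only the own-variance terms attenuate.
True-score variance = [0.80 + 0.59] − 0.3 = 1.39 − 0.3 = 1.09.
Reliability = 1.09 / 1.7 = 0.6412.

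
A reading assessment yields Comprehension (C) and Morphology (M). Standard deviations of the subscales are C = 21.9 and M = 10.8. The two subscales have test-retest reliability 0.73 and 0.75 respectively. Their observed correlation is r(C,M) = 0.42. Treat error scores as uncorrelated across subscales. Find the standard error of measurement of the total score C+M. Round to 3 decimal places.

Var(total) = 596.25 + 198.677 = 794.927.
True-score variance = 437.595 + 198.677 = 636.272, so reliability = 0.8004.
Error variance = 794.927 − 636.272 = 158.655; SEM = √158.655 = 12.596.

12.596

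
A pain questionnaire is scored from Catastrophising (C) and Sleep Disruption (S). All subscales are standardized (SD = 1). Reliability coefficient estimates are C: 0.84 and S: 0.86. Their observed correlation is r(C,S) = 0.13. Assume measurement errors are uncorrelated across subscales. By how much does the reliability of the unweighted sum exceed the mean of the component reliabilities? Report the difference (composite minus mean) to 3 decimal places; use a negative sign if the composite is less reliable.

Var(sum) = 2 + 0.26 = 2.26; true-score variance = 1.7 + 0.26 = 1.96; composite reliability = 0.8673.
Mean component reliability = 0.8500.
Difference = 0.8673 − 0.8500 = 0.017.

0.017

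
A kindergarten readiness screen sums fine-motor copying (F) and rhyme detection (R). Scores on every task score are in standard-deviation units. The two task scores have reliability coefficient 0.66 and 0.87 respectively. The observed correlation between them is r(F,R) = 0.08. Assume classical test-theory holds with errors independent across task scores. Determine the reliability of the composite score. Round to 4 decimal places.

0.7824

Var(F+R) = 2 + 2·[0.08] = 2 + 0.16 = 2.16.
With uncorrelated errors the cross-covariances are all true-score covariance, so they carry over unchanged; only the diagonal terms shrink to ρᵢσᵢ².
True-score variance = [0.66 + 0.87] + 0.16 = 1.53 + 0.16 = 1.69.
Reliability = 1.69 / 2.16 = 0.7824.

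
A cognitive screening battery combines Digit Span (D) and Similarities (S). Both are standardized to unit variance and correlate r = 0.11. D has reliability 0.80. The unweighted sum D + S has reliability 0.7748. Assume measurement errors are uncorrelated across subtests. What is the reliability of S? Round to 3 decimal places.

0.700

Var(D+S) = 2 + 2·0.11 = 2.220.
True-score variance = ρ_D + ρ_S + 2·0.11, so 0.7748 = (0.80 + ρ_S + 0.22) / 2.220.
ρ_S = 0.7748·2.220 − 0.80 − 0.22 = 0.700.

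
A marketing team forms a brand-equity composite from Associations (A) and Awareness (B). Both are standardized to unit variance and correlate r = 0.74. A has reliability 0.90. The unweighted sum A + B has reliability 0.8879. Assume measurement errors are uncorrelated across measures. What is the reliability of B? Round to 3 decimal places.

Var(A+B) = 2 + 2·0.74 = 3.480.
True-score variance = ρ_A + ρ_B + 2·0.74, so 0.8879 = (0.90 + ρ_B + 1.48) / 3.480.
ρ_B = 0.8879·3.480 − 0.90 − 1.48 = 0.710.

0.710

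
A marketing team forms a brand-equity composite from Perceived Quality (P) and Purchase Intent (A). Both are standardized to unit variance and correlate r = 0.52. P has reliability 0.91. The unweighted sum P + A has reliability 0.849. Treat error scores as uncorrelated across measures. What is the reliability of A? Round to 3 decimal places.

Var(P+A) = 2 + 2·0.52 = 3.040.
True-score variance = ρ_P + ρ_A + 2·0.52, so 0.849 = (0.91 + ρ_A + 1.04) / 3.040.
ρ_A = 0.849·3.040 − 0.91 − 1.04 = 0.631.

0.631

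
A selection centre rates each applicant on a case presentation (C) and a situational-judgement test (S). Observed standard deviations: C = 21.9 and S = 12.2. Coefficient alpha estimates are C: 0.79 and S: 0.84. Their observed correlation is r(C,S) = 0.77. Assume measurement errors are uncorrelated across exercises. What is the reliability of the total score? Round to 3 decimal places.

0.880

Var(C+S) = 21.9² + 12.2² + 2·[21.9·12.2·0.77] = 628.45 + 411.457 = 1039.91.
Because errors are independent across components, Cov(Tᵢ,Tⱼ) = Cov(Xᵢ,Xⱼ); the off-diagonal part of the true-score variance is the same as above.
True-score variance = [21.9²·0.79 + 12.2²·0.84] + 411.457 = 503.917 + 411.457 = 915.375.
Reliability = 915.375 / 1039.91 = 0.880.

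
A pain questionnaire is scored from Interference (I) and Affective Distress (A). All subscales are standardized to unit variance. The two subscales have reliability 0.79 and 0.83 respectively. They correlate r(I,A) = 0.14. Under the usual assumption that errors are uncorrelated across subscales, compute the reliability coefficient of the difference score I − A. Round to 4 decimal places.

Var(I−A) = 1 + 1 − 2·0.14 = 2 − 0.28 = 1.72.
With uncorrelated errors the cross-covariances are all true-score covariance, so they carry over unchanged; only the diagonal terms shrink to ρᵢσᵢ².
True-score variance = [0.79 + 0.83] − 0.28 = 1.62 − 0.28 = 1.34.
Reliability = 1.34 / 1.72 = 0.7791.

0.7791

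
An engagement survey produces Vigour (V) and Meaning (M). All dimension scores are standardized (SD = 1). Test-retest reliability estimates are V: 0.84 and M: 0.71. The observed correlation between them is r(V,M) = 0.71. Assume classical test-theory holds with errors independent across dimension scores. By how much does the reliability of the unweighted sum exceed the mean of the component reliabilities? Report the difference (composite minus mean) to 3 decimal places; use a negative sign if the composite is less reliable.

0.093

Var(sum) = 2 + 1.42 = 3.42; true-score variance = 1.55 + 1.42 = 2.97; composite reliability = 0.8684.
Mean component reliability = 0.7750.
Difference = 0.8684 − 0.7750 = 0.093.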